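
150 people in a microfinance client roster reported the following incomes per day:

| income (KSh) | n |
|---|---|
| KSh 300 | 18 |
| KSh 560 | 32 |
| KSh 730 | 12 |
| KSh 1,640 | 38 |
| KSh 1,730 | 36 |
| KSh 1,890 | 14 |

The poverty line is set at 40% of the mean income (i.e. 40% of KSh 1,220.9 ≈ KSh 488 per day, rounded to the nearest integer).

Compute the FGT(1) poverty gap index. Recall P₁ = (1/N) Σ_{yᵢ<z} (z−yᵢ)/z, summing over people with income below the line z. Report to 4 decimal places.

0.0462

Below z: 18×KSh 300 (q = 18 of N = 150).
Relative gaps: (488−300)/488 = 0.3852 (×18).
Sum of shortfalls = 6.934426; P₁ averages over all N: 6.934426 / 150 = 0.0462.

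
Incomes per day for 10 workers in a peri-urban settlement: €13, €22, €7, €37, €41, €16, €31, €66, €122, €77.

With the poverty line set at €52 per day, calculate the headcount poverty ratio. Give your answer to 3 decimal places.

7 of the 10 workers have income below €52.
H = 7/10 = 0.700.

0.700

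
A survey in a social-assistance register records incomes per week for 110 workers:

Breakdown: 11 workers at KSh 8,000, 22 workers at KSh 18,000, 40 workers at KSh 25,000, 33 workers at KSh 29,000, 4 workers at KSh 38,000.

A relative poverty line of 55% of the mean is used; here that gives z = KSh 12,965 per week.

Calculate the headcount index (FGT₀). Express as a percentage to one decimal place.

10.0%

11 of the 110 workers have income below KSh 12,965.
H = 11/110 = 10.0%.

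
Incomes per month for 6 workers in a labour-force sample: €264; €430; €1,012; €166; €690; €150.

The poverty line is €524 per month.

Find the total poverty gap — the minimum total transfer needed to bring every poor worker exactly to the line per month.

€1,086

Incomes under z: €150, €166, €264, €430 (q = 4 of N = 6).
Individual gaps: 524−150 = 374; 524−166 = 358; 524−264 = 260; 524−430 = 94.
Aggregate gap = €1,086.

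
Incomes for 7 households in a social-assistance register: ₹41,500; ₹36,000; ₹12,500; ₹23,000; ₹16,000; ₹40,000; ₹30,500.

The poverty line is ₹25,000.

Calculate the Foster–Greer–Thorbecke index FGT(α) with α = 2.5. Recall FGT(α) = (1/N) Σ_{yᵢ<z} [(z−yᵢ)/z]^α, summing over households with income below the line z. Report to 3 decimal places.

0.037

Incomes under z: ₹12,500, ₹16,000, ₹23,000 (q = 3 of N = 7).
Shortfall ratios: (25000−12500)/25000 = 0.5000; (25000−16000)/25000 = 0.3600; (25000−23000)/25000 = 0.0800.
Raised to α = 2.5: 0.17678; 0.07776; 0.00181.
Sum = 0.256347; FGT(2.5) = 0.256347 / 7 = 0.037.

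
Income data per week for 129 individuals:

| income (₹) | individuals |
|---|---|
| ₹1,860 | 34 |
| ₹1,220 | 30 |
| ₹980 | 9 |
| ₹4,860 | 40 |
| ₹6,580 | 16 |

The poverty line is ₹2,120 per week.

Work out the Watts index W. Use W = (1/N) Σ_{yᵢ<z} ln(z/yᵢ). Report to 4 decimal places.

Poor units: 9×₹980, 30×₹1,220, 34×₹1,860 (q = 73 of N = 129).
Log shortfalls: ln(2120/980) = 0.7716 (×9); ln(2120/1220) = 0.5526 (×30); ln(2120/1860) = 0.1308 (×34).
W = 27.970072 / 129 = 0.2168.

0.2168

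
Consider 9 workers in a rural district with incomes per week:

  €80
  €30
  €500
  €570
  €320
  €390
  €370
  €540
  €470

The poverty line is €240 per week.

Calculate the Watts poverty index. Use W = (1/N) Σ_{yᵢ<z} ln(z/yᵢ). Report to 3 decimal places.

0.353

Below the line: €30, €80 (q = 2 of N = 9).
ln(z/y) terms: ln(240/30) = 2.0794; ln(240/80) = 1.0986.
W = 3.178054 / 9 = 0.353.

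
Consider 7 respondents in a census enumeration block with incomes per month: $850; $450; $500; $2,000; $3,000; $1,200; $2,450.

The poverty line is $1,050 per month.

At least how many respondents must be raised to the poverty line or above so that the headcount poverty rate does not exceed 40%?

1

Currently q = 3 of N = 7 are below the line (H = 0.429).
A headcount ratio of at most 40% allows at most ⌊0.40 × 7⌋ = 2 poor respondents.
So at least 3 − 2 = 1 must be lifted.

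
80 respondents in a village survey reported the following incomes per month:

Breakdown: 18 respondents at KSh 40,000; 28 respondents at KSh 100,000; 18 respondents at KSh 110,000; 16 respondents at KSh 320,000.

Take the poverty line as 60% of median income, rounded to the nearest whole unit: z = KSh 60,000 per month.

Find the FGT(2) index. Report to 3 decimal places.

Below the line: 18×KSh 40,000 (q = 18 of N = 80).
Shortfall ratios: (60000−40000)/60000 = 0.3333 (×18).
Squared: 0.1111 (×18).
Sum = 2.000000; P₂ = 2.000000 / 80 = 0.025.

0.025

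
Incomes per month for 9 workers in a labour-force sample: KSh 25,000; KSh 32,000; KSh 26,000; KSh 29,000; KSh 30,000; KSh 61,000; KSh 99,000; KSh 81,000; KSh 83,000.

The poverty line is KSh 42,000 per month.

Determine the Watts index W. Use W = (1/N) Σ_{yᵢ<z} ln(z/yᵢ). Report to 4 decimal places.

0.2197

Below z: KSh 25,000, KSh 26,000, KSh 29,000, KSh 30,000, KSh 32,000 (q = 5 of N = 9).
ln(z/y) terms: ln(42000/25000) = 0.5188; ln(42000/26000) = 0.4796; ln(42000/29000) = 0.3704; ln(42000/30000) = 0.3365; ln(42000/32000) = 0.2719.
W = 1.977147 / 9 = 0.2197.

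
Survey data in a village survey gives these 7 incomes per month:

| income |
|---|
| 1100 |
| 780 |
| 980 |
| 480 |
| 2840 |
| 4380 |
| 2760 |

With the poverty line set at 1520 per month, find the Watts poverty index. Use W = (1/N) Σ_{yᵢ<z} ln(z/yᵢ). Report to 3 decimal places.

Below the line: 480, 780, 980, 1100 (q = 4 of N = 7).
ln(z/y) terms: ln(1520/480) = 1.1527; ln(1520/780) = 0.6672; ln(1520/980) = 0.4389; ln(1520/1100) = 0.3234.
W = 2.582164 / 7 = 0.369.

0.369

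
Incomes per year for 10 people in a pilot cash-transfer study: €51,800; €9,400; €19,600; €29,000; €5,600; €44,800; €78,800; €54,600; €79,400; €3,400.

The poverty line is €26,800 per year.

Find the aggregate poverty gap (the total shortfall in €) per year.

€69,200

Poor units: €3,400, €5,600, €9,400, €19,600 (q = 4 of N = 10).
Individual gaps: 26800−3400 = 23400; 26800−5600 = 21200; 26800−9400 = 17400; 26800−19600 = 7200.
Aggregate gap = €69,200.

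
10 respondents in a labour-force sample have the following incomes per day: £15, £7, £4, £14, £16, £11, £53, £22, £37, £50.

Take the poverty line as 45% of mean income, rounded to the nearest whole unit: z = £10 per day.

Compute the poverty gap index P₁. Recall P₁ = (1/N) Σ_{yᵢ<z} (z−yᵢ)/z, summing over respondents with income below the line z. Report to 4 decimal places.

0.0900

Below z: £4, £7 (q = 2 of N = 10).
Shortfall ratios: (10−4)/10 = 0.6000; (10−7)/10 = 0.3000.
Sum of shortfalls = 0.900000; P₁ averages over all N: 0.900000 / 10 = 0.0900.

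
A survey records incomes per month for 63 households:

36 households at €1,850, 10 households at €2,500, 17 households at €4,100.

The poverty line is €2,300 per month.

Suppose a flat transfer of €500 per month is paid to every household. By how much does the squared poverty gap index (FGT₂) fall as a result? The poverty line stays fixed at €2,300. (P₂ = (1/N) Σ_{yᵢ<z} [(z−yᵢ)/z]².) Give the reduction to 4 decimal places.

Before: below the line — 36×€1,850; squared poverty gap index (FGT₂) = 0.021874.
After the €500 transfer: below the line — none; squared poverty gap index (FGT₂) = 0.000000.
Reduction = 0.021874 − 0.000000 = 0.0219.

0.0219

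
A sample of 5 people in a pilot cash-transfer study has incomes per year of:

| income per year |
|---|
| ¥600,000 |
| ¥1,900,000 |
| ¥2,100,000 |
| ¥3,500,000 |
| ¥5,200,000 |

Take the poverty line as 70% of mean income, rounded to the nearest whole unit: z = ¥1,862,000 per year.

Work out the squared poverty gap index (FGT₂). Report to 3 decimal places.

Below the line: ¥600,000 (q = 1 of N = 5).
Relative gaps: (1862000−600000)/1862000 = 0.6778.
Squared: 0.4594.
Sum = 0.459367; P₂ = 0.459367 / 5 = 0.092.

0.092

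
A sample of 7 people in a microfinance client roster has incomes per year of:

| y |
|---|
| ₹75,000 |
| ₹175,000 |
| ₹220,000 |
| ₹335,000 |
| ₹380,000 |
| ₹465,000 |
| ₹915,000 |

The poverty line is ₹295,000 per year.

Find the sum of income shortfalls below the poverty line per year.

₹415,000

Below the line: ₹75,000, ₹175,000, ₹220,000 (q = 3 of N = 7).
Individual gaps: 295000−75000 = 220000; 295000−175000 = 120000; 295000−220000 = 75000.
Aggregate gap = ₹415,000.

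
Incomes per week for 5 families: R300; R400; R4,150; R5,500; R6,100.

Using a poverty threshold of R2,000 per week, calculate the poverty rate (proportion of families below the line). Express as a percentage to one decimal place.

2 of the 5 families have income below R2,000.
H = 2/5 = 40.0%.

40.0%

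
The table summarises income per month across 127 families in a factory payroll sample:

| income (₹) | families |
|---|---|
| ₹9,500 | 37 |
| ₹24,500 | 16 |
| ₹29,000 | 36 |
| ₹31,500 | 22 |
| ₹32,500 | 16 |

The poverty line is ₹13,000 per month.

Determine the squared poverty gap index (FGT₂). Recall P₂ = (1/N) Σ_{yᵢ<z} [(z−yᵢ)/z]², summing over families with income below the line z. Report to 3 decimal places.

Poor units: 37×₹9,500 (q = 37 of N = 127).
Shortfall ratios: (13000−9500)/13000 = 0.2692 (×37).
Squared: 0.0725 (×37).
Sum = 2.681953; P₂ = 2.681953 / 127 = 0.021.

0.021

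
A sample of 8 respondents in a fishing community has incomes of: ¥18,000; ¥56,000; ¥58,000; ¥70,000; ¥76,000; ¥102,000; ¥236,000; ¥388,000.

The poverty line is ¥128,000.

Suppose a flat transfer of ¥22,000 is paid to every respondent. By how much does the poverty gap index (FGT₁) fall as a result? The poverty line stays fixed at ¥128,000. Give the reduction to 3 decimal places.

Before: below the line — ¥18,000, ¥56,000, ¥58,000, ¥70,000, ¥76,000, ¥102,000; poverty gap index (FGT₁) = 0.37891.
After the ¥22,000 transfer: below the line — ¥40,000, ¥78,000, ¥80,000, ¥92,000, ¥98,000, ¥124,000; poverty gap index (FGT₁) = 0.25000.
Reduction = 0.37891 − 0.25000 = 0.129.

0.129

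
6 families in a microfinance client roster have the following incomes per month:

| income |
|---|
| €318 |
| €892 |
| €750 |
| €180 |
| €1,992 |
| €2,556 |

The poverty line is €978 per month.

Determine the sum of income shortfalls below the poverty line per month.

Below the line: €180, €318, €750, €892 (q = 4 of N = 6).
Individual gaps: 978−180 = 798; 978−318 = 660; 978−750 = 228; 978−892 = 86.
Aggregate gap = €1,772.

€1,772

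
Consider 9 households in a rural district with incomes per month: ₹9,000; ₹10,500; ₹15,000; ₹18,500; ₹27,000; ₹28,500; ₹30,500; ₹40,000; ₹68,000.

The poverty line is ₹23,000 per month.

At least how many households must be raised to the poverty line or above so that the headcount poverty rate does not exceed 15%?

3

4 of the 9 households are poor, so H = 4/9 = 0.444.
A headcount ratio of at most 15% allows at most ⌊0.15 × 9⌋ = 1 poor households.
So at least 4 − 1 = 3 must be lifted.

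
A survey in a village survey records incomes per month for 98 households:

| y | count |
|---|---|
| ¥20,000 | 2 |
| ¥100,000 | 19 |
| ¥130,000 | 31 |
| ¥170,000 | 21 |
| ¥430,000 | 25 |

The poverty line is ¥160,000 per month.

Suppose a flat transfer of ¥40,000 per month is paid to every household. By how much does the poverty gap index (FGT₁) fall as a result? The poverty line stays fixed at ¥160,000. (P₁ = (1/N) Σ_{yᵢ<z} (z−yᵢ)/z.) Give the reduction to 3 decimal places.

Before: below the line — 2×¥20,000, 19×¥100,000, 31×¥130,000; poverty gap index (FGT₁) = 0.14987.
After the ¥40,000 transfer: below the line — 2×¥60,000, 19×¥140,000; poverty gap index (FGT₁) = 0.03699.
Reduction = 0.14987 − 0.03699 = 0.113.

0.113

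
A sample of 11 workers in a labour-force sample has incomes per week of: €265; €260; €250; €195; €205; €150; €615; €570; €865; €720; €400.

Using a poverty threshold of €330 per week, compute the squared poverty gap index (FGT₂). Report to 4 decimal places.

0.0683

Below z: €150, €195, €205, €250, €260, €265 (q = 6 of N = 11).
Gap ratios (z−y)/z: (330−150)/330 = 0.5455; (330−195)/330 = 0.4091; (330−205)/330 = 0.3788; (330−250)/330 = 0.2424; (330−260)/330 = 0.2121; (330−265)/330 = 0.1970.
Squared: 0.2975; 0.1674; 0.1435; 0.0588; 0.0450; 0.0388.
Sum = 0.750918; P₂ = 0.750918 / 11 = 0.0683.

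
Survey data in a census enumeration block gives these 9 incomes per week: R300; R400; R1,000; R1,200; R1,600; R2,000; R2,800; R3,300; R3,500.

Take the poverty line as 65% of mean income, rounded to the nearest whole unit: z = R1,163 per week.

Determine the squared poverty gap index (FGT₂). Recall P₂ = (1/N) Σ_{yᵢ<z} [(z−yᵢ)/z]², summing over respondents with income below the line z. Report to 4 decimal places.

0.1112

Below z: R300, R400, R1,000 (q = 3 of N = 9).
Normalized shortfalls: (1163−300)/1163 = 0.7420; (1163−400)/1163 = 0.6561; (1163−1000)/1163 = 0.1402.
Squared: 0.5506; 0.4304; 0.0196.
Sum = 1.000693; P₂ = 1.000693 / 9 = 0.1112.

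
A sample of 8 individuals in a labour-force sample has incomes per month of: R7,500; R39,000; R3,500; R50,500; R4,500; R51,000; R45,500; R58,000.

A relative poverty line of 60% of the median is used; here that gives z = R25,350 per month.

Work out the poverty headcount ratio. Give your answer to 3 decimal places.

3 of the 8 individuals have income below R25,350.
H = 3/8 = 0.375.

0.375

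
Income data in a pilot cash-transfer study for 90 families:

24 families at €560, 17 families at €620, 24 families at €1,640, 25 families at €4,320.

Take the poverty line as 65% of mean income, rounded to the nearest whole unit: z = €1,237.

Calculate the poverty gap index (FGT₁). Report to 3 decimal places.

0.240

Incomes under z: 24×€560, 17×€620 (q = 41 of N = 90).
Shortfall ratios: (1237−560)/1237 = 0.5473 (×24); (1237−620)/1237 = 0.4988 (×17).
Σ = 21.614390. Dividing by the full population N = 90 gives P₁ = 0.240.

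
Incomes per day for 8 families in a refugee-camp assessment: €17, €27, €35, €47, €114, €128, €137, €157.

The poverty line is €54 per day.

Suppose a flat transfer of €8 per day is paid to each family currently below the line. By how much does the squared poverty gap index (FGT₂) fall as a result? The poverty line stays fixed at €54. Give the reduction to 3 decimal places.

0.051

Before: below the line — €17, €27, €35, €47; squared poverty gap index (FGT₂) = 0.10751.
After the €8 transfer: below the line — €25, €35, €43; squared poverty gap index (FGT₂) = 0.05671.
Reduction = 0.10751 − 0.05671 = 0.051.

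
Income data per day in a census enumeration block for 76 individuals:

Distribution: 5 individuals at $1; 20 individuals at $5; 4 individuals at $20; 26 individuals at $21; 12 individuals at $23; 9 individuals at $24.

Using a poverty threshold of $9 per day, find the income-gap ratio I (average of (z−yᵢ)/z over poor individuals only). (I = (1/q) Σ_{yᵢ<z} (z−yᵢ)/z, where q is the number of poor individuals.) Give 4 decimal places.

0.5333

Poor units: 5×$1, 20×$5 (q = 25 of N = 76).
Shortfall ratios (z−y)/z: 0.8889 (×5), 0.4444 (×20); sum = 13.333333.
The income-gap ratio divides by q (the poor only): 13.333333 / 25 = 0.5333.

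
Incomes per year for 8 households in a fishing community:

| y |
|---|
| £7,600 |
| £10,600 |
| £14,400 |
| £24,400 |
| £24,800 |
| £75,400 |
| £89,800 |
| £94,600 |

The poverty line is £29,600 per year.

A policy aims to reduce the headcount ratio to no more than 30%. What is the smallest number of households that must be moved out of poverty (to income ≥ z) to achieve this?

Currently q = 5 of N = 8 are below the line (H = 0.625).
A headcount ratio of at most 30% allows at most ⌊0.30 × 8⌋ = 2 poor households.
So at least 5 − 2 = 3 must be lifted.

3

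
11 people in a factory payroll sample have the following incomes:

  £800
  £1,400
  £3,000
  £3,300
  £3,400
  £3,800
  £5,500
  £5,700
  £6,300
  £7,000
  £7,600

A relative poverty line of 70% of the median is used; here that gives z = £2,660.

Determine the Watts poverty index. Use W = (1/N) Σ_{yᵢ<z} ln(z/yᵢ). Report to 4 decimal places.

0.1676

Incomes under z: £800, £1,400 (q = 2 of N = 11).
ln(z/y) terms: ln(2660/800) = 1.2015; ln(2660/1400) = 0.6419.
W = 1.843324 / 11 = 0.1676.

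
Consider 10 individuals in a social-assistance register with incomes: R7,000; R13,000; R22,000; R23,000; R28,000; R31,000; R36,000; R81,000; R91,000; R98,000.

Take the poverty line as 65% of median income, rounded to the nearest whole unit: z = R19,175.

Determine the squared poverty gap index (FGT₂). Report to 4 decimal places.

Below the line: R7,000, R13,000 (q = 2 of N = 10).
Relative gaps: (19175−7000)/19175 = 0.6349; (19175−13000)/19175 = 0.3220.
Squared: 0.4032; 0.1037.
Sum = 0.506856; P₂ = 0.506856 / 10 = 0.0507.

0.0507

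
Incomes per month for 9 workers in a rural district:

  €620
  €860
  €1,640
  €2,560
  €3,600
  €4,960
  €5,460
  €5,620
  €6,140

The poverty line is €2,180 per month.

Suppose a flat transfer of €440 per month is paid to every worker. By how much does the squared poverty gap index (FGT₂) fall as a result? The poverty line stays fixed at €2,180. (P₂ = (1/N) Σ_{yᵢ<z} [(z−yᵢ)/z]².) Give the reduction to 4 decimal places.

Before: below the line — €620, €860, €1,640; squared poverty gap index (FGT₂) = 0.104452.
After the €440 transfer: below the line — €1,060, €1,300, €2,080; squared poverty gap index (FGT₂) = 0.047667.
Reduction = 0.104452 − 0.047667 = 0.0568.

0.0568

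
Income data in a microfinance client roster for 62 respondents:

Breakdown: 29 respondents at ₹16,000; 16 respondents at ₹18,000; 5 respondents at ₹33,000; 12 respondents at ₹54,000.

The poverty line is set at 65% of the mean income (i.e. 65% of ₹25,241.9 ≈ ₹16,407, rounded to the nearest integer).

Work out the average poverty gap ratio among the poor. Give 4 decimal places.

0.0248

Below the line: 29×₹16,000 (q = 29 of N = 62).
Relative gaps: 0.0248 (×29); sum = 0.719388.
I averages over the q = 29 poor units only: 0.719388 / 29 = 0.0248.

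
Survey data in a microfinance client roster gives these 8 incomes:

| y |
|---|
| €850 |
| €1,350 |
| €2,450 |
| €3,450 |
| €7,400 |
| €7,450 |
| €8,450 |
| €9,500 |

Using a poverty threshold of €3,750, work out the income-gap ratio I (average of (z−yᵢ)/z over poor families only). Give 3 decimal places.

Incomes under z: €850, €1,350, €2,450, €3,450 (q = 4 of N = 8).
Shortfall ratios (z−y)/z: 0.7733, 0.6400, 0.3467, 0.0800; sum = 1.840000.
The income-gap ratio divides by q (the poor only): 1.840000 / 4 = 0.460.

0.460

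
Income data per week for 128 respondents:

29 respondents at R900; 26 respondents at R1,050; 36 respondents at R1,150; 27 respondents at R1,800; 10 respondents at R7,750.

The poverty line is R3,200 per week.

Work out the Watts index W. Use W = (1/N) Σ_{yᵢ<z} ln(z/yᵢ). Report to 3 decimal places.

0.923

Below z: 29×R900, 26×R1,050, 36×R1,150, 27×R1,800 (q = 118 of N = 128).
Log gaps: ln(3200/900) = 1.2685 (×29); ln(3200/1050) = 1.1144 (×26); ln(3200/1150) = 1.0234 (×36); ln(3200/1800) = 0.5754 (×27).
W = 118.137036 / 128 = 0.923.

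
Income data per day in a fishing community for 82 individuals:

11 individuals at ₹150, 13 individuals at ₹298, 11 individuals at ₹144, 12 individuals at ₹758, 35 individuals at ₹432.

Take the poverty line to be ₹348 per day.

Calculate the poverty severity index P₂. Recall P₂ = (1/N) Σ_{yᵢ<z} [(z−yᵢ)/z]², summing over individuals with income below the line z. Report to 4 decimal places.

0.0928

Incomes under z: 11×₹144, 11×₹150, 13×₹298 (q = 35 of N = 82).
Shortfall ratios: (348−144)/348 = 0.5862 (×11); (348−150)/348 = 0.5690 (×11); (348−298)/348 = 0.1437 (×13).
Squared: 0.3436 (×11); 0.3237 (×11); 0.0206 (×13).
Sum = 7.609328; P₂ = 7.609328 / 82 = 0.0928.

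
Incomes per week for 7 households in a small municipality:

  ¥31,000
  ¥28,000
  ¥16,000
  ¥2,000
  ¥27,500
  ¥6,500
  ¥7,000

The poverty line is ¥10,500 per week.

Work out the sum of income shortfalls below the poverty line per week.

¥16,000

Below the line: ¥2,000, ¥6,500, ¥7,000 (q = 3 of N = 7).
Individual gaps: 10500−2000 = 8500; 10500−6500 = 4000; 10500−7000 = 3500.
Aggregate gap = ¥16,000.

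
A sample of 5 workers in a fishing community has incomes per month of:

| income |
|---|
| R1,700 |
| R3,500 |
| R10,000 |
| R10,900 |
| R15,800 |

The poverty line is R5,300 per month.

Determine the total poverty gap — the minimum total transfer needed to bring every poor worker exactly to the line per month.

R5,400

Below z: R1,700, R3,500 (q = 2 of N = 5).
Individual gaps: 5300−1700 = 3600; 5300−3500 = 1800.
Aggregate gap = R5,400.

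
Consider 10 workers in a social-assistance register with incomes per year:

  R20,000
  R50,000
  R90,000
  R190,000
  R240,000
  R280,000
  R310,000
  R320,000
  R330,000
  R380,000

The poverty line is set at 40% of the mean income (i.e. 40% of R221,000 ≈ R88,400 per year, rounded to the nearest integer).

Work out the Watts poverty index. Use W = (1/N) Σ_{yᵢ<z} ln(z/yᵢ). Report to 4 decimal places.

Below the line: R20,000, R50,000 (q = 2 of N = 10).
Log shortfalls: ln(88400/20000) = 1.4861; ln(88400/50000) = 0.5698.
W = 2.055989 / 10 = 0.2056.

0.2056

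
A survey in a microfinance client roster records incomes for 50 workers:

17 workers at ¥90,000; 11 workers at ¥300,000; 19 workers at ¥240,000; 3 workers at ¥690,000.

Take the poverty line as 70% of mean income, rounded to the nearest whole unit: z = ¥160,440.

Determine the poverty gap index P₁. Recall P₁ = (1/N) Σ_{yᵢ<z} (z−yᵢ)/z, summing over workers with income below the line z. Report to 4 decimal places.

0.1493

Below z: 17×¥90,000 (q = 17 of N = 50).
Shortfall ratios: (160440−90000)/160440 = 0.4390 (×17).
Σ = 7.463725. Dividing by the full population N = 50 gives P₁ = 0.1493.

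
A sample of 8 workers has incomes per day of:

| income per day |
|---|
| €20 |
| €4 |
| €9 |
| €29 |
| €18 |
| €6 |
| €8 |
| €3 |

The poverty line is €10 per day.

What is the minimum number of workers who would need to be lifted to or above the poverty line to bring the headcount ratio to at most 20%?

Currently q = 5 of N = 8 are below the line (H = 0.625).
A headcount ratio of at most 20% allows at most ⌊0.20 × 8⌋ = 1 poor workers.
So at least 5 − 1 = 4 must be lifted.

4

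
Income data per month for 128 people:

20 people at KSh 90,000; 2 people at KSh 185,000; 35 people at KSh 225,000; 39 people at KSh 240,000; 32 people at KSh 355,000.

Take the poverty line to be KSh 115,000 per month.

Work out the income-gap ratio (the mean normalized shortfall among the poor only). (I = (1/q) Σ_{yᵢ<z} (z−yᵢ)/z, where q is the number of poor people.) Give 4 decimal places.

Below the line: 20×KSh 90,000 (q = 20 of N = 128).
Relative gaps: 0.2174 (×20); sum = 4.347826.
The income-gap ratio divides by q (the poor only): 4.347826 / 20 = 0.2174.

0.2174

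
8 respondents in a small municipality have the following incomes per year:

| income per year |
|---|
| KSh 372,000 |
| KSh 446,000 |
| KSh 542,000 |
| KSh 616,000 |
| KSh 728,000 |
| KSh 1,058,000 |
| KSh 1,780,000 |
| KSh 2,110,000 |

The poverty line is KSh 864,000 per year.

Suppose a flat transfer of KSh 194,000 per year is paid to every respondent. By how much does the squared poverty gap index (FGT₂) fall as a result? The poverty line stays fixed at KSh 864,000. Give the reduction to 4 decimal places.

Before: below the line — KSh 372,000, KSh 446,000, KSh 542,000, KSh 616,000, KSh 728,000; squared poverty gap index (FGT₂) = 0.100548.
After the KSh 194,000 transfer: below the line — KSh 566,000, KSh 640,000, KSh 736,000, KSh 810,000; squared poverty gap index (FGT₂) = 0.026504.
Reduction = 0.100548 − 0.026504 = 0.0740.

0.0740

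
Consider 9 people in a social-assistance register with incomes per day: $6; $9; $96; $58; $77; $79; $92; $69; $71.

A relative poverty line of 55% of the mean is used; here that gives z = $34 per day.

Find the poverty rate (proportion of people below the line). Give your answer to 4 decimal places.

2 of the 9 people have income below $34.
H = 2/9 = 0.2222.

0.2222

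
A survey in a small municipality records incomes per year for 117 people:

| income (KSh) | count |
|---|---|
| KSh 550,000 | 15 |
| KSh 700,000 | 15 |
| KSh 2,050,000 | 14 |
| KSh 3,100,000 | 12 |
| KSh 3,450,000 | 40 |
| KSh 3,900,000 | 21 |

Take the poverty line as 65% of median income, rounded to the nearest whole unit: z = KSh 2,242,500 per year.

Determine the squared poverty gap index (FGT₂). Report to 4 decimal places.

Below z: 15×KSh 550,000, 15×KSh 700,000, 14×KSh 2,050,000 (q = 44 of N = 117).
Relative gaps: (2242500−550000)/2242500 = 0.7547 (×15); (2242500−700000)/2242500 = 0.6878 (×15); (2242500−2050000)/2242500 = 0.0858 (×14).
Squared: 0.5696 (×15); 0.4731 (×15); 0.0074 (×14).
Sum = 15.744636; P₂ = 15.744636 / 117 = 0.1346.

0.1346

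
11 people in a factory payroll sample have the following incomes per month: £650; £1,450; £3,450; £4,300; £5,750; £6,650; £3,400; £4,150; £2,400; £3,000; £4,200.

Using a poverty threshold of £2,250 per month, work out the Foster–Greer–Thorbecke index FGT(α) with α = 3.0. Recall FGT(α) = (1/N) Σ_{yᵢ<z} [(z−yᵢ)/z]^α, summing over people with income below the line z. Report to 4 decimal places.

0.0368

Poor units: £650, £1,450 (q = 2 of N = 11).
Relative gaps: (2250−650)/2250 = 0.7111; (2250−1450)/2250 = 0.3556.
Raised to α = 3.0: 0.35959; 0.04495.
Sum = 0.404543; FGT(3.0) = 0.404543 / 11 = 0.0368.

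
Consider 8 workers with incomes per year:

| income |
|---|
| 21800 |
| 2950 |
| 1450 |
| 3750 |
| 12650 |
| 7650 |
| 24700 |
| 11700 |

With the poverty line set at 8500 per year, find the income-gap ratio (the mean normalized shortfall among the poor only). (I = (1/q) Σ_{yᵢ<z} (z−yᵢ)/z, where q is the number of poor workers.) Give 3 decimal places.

Incomes under z: 1450, 2950, 3750, 7650 (q = 4 of N = 8).
Shortfall ratios (z−y)/z: 0.8294, 0.6529, 0.5588, 0.1000; sum = 2.141176.
I averages over the q = 4 poor units only: 2.141176 / 4 = 0.535.

0.535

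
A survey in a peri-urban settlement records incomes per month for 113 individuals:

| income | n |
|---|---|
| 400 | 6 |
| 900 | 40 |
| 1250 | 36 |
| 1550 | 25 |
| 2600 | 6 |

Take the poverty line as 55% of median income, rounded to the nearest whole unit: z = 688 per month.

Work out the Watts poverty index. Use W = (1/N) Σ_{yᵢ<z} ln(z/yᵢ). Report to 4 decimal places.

0.0288

Incomes under z: 6×400 (q = 6 of N = 113).
Log gaps: ln(688/400) = 0.5423 (×6).
W = 3.253946 / 113 = 0.0288.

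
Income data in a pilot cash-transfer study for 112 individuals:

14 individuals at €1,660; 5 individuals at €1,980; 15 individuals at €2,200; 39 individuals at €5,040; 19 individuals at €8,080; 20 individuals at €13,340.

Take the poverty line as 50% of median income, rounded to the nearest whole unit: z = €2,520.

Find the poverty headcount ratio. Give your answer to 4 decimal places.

0.3036

34 of the 112 individuals have income below €2,520.
H = 34/112 = 0.3036.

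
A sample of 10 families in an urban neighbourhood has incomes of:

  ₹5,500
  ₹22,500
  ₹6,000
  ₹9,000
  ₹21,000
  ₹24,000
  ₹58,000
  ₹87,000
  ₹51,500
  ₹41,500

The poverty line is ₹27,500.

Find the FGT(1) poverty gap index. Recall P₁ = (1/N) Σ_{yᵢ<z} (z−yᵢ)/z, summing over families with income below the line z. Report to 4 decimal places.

0.2800

Poor units: ₹5,500, ₹6,000, ₹9,000, ₹21,000, ₹22,500, ₹24,000 (q = 6 of N = 10).
Relative gaps: (27500−5500)/27500 = 0.8000; (27500−6000)/27500 = 0.7818; (27500−9000)/27500 = 0.6727; (27500−21000)/27500 = 0.2364; (27500−22500)/27500 = 0.1818; (27500−24000)/27500 = 0.1273.
Sum of shortfalls = 2.800000; P₁ averages over all N: 2.800000 / 10 = 0.2800.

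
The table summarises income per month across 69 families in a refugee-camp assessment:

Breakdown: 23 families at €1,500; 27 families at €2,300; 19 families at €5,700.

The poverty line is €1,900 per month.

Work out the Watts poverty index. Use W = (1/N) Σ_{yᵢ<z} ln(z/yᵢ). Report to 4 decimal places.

0.0788

Poor units: 23×€1,500 (q = 23 of N = 69).
Log shortfalls: ln(1900/1500) = 0.2364 (×23).
W = 5.436942 / 69 = 0.0788.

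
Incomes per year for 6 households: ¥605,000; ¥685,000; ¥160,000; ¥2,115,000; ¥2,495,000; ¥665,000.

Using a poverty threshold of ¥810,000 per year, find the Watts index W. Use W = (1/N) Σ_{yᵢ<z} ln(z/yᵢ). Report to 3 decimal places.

0.380

Below z: ¥160,000, ¥605,000, ¥665,000, ¥685,000 (q = 4 of N = 6).
ln(z/y) terms: ln(810000/160000) = 1.6219; ln(810000/605000) = 0.2918; ln(810000/665000) = 0.1972; ln(810000/685000) = 0.1676.
W = 2.278529 / 6 = 0.380.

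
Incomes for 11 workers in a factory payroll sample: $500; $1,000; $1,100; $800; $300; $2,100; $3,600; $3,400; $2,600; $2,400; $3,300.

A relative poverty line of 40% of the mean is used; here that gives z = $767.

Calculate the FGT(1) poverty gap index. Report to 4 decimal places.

Below z: $300, $500 (q = 2 of N = 11).
Gap ratios (z−y)/z: (767−300)/767 = 0.6089; (767−500)/767 = 0.3481.
Σ = 0.956975. Dividing by the full population N = 11 gives P₁ = 0.0870.

0.0870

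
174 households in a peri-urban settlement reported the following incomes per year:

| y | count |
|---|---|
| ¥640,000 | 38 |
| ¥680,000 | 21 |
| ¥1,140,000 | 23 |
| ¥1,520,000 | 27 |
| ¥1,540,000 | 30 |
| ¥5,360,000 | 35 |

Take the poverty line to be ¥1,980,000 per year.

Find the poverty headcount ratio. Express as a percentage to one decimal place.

79.9%

139 of the 174 households have income below ¥1,980,000.
H = 139/174 = 79.9%.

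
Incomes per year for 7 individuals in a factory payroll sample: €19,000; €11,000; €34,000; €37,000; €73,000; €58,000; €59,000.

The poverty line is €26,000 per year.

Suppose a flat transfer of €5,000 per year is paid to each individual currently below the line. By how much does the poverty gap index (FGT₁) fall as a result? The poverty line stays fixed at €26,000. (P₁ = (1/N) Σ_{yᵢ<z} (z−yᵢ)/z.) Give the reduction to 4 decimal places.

0.0549

Before: below the line — €11,000, €19,000; poverty gap index (FGT₁) = 0.120879.
After the €5,000 transfer: below the line — €16,000, €24,000; poverty gap index (FGT₁) = 0.065934.
Reduction = 0.120879 − 0.065934 = 0.0549.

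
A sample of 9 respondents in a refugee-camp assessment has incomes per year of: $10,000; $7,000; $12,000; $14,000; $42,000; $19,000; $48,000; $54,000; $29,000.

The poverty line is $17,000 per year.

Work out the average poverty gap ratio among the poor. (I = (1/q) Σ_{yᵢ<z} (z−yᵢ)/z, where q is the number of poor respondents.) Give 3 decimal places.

Incomes under z: $7,000, $10,000, $12,000, $14,000 (q = 4 of N = 9).
Relative gaps: 0.5882, 0.4118, 0.2941, 0.1765; sum = 1.470588.
The income-gap ratio divides by q (the poor only): 1.470588 / 4 = 0.368.

0.368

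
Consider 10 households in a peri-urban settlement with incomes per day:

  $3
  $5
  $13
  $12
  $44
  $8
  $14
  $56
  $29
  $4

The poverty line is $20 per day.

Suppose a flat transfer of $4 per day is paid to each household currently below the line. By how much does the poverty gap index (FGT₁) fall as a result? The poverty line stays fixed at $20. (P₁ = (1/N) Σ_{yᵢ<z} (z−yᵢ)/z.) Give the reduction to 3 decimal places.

0.140

Before: below the line — $3, $4, $5, $8, $12, $13, $14; poverty gap index (FGT₁) = 0.40500.
After the $4 transfer: below the line — $7, $8, $9, $12, $16, $17, $18; poverty gap index (FGT₁) = 0.26500.
Reduction = 0.40500 − 0.26500 = 0.140.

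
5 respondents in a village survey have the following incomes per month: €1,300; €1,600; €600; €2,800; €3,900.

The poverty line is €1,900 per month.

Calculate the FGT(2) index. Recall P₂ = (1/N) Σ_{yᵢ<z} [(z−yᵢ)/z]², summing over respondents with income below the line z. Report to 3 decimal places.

Poor units: €600, €1,300, €1,600 (q = 3 of N = 5).
Normalized shortfalls: (1900−600)/1900 = 0.6842; (1900−1300)/1900 = 0.3158; (1900−1600)/1900 = 0.1579.
Squared: 0.4681; 0.0997; 0.0249.
Sum = 0.592798; P₂ = 0.592798 / 5 = 0.119.

0.119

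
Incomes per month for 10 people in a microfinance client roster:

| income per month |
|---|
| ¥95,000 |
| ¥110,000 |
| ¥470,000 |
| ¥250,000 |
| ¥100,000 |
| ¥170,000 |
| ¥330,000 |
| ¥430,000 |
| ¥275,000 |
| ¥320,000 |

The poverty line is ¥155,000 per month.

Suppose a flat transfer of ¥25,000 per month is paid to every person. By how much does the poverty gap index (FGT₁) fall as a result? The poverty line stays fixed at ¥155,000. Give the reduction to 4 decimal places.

Before: below the line — ¥95,000, ¥100,000, ¥110,000; poverty gap index (FGT₁) = 0.103226.
After the ¥25,000 transfer: below the line — ¥120,000, ¥125,000, ¥135,000; poverty gap index (FGT₁) = 0.054839.
Reduction = 0.103226 − 0.054839 = 0.0484.

0.0484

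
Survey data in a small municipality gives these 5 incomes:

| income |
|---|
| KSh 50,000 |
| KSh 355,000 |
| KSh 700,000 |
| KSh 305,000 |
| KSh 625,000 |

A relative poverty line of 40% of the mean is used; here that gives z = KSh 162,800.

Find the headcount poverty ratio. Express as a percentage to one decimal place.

1 of the 5 workers have income below KSh 162,800.
H = 1/5 = 20.0%.

20.0%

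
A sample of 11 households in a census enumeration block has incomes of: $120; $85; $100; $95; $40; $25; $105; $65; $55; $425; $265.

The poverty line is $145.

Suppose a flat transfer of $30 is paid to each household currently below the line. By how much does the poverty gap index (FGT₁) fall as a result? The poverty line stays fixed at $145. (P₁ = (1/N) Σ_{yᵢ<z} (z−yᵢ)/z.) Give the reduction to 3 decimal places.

Before: below the line — $25, $40, $55, $65, $85, $95, $100, $105, $120; poverty gap index (FGT₁) = 0.38558.
After the $30 transfer: below the line — $55, $70, $85, $95, $115, $125, $130, $135; poverty gap index (FGT₁) = 0.21944.
Reduction = 0.38558 − 0.21944 = 0.166.

0.166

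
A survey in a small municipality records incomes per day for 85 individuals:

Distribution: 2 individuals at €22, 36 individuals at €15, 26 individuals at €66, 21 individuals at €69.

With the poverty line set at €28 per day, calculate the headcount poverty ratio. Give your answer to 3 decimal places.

0.447

38 of the 85 individuals have income below €28.
H = 38/85 = 0.447.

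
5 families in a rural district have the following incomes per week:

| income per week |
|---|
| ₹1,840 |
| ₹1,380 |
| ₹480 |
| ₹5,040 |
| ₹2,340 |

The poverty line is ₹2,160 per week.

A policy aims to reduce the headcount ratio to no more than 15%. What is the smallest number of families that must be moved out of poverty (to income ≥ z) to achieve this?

3

Currently q = 3 of N = 5 are below the line (H = 0.600).
A headcount ratio of at most 15% allows at most ⌊0.15 × 5⌋ = 0 poor families.
So at least 3 − 0 = 3 must be lifted.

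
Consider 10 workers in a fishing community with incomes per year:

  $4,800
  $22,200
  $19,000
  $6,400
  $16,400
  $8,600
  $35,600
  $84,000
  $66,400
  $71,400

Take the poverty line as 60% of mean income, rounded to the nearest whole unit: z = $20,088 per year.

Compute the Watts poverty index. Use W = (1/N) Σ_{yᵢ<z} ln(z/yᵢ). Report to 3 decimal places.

Incomes under z: $4,800, $6,400, $8,600, $16,400, $19,000 (q = 5 of N = 10).
Log gaps: ln(20088/4800) = 1.4315; ln(20088/6400) = 1.1438; ln(20088/8600) = 0.8484; ln(20088/16400) = 0.2028; ln(20088/19000) = 0.0557.
W = 3.682217 / 10 = 0.368.

0.368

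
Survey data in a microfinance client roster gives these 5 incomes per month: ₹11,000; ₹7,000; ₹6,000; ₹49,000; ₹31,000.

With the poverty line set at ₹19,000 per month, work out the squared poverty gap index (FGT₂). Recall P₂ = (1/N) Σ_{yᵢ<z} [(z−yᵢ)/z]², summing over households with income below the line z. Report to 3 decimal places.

Below the line: ₹6,000, ₹7,000, ₹11,000 (q = 3 of N = 5).
Normalized shortfalls: (19000−6000)/19000 = 0.6842; (19000−7000)/19000 = 0.6316; (19000−11000)/19000 = 0.4211.
Squared: 0.4681; 0.3989; 0.1773.
Sum = 1.044321; P₂ = 1.044321 / 5 = 0.209.

0.209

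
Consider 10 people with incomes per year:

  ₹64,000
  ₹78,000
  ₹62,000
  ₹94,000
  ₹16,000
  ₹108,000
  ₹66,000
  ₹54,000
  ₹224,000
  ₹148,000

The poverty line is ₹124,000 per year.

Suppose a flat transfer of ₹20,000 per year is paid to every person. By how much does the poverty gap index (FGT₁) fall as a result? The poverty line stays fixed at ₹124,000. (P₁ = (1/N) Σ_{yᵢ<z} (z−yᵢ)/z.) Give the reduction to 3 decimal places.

0.126

Before: below the line — ₹16,000, ₹54,000, ₹62,000, ₹64,000, ₹66,000, ₹78,000, ₹94,000, ₹108,000; poverty gap index (FGT₁) = 0.36290.
After the ₹20,000 transfer: below the line — ₹36,000, ₹74,000, ₹82,000, ₹84,000, ₹86,000, ₹98,000, ₹114,000; poverty gap index (FGT₁) = 0.23710.
Reduction = 0.36290 − 0.23710 = 0.126.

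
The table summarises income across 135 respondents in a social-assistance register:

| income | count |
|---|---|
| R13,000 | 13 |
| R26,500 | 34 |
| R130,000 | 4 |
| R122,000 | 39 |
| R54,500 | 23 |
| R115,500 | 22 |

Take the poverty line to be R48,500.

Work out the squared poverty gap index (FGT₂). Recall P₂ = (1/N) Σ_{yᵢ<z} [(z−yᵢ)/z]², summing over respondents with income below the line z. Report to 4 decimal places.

Incomes under z: 13×R13,000, 34×R26,500 (q = 47 of N = 135).
Shortfall ratios: (48500−13000)/48500 = 0.7320 (×13); (48500−26500)/48500 = 0.4536 (×34).
Squared: 0.5358 (×13); 0.2058 (×34).
Sum = 13.960782; P₂ = 13.960782 / 135 = 0.1034.

0.1034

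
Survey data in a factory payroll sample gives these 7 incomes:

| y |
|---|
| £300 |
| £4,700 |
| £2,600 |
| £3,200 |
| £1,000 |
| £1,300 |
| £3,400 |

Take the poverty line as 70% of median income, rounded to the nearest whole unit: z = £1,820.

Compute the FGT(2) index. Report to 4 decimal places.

Incomes under z: £300, £1,000, £1,300 (q = 3 of N = 7).
Normalized shortfalls: (1820−300)/1820 = 0.8352; (1820−1000)/1820 = 0.4505; (1820−1300)/1820 = 0.2857.
Squared: 0.6975; 0.2030; 0.0816.
Sum = 0.982128; P₂ = 0.982128 / 7 = 0.1403.

0.1403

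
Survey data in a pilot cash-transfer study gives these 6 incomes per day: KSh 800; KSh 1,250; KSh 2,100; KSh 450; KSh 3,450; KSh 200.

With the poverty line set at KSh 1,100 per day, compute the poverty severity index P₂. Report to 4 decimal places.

Incomes under z: KSh 200, KSh 450, KSh 800 (q = 3 of N = 6).
Gap ratios (z−y)/z: (1100−200)/1100 = 0.8182; (1100−450)/1100 = 0.5909; (1100−800)/1100 = 0.2727.
Squared: 0.6694; 0.3492; 0.0744.
Sum = 1.092975; P₂ = 1.092975 / 6 = 0.1822.

0.1822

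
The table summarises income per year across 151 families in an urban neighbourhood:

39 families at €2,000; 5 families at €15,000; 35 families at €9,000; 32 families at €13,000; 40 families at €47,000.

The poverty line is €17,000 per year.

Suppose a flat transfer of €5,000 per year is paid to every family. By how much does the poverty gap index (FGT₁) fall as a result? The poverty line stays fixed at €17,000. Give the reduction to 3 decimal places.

Before: below the line — 39×€2,000, 35×€9,000, 32×€13,000, 5×€15,000; poverty gap index (FGT₁) = 0.39073.
After the €5,000 transfer: below the line — 39×€7,000, 35×€14,000; poverty gap index (FGT₁) = 0.19283.
Reduction = 0.39073 − 0.19283 = 0.198.

0.198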